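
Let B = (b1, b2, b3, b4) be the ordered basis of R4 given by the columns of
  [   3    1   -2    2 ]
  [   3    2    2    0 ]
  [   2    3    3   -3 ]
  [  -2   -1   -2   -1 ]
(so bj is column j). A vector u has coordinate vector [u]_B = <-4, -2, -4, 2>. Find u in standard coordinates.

u = M [u]_B, where M has columns b1, ..., b4.
Carrying out the matrix-vector product, u = <-2, -24, -32, 16>.

<-2, -24, -32, 16>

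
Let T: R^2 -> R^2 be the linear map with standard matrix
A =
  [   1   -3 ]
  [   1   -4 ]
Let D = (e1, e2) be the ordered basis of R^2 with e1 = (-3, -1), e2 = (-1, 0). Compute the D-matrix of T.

[[-1, 1], [3, -2]]

With P the matrix whose columns are e1, e2, [T]_D = P^(-1) A P.
Column by column: T(e1) = A e1 = (0, 1); its D-coordinates (-1, 3) give column 1.
Continuing for each basis vector yields [T]_D = [[-1, 1], [3, -2]].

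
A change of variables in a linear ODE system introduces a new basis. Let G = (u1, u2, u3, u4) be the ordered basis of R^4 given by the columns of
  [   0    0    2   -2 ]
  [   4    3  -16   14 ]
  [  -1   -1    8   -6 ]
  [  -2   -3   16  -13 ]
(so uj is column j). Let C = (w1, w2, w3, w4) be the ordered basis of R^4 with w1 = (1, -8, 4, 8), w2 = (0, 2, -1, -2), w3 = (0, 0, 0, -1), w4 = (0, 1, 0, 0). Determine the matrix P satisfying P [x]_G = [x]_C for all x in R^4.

[[0, 0, 2, -2], [1, 1, 0, -2], [0, 1, 0, 1], [2, 1, 0, 2]]

Column j of P is [uj]_C, since P maps G-coordinates to C-coordinates.
Expressing u1 in C: u1 = 0·w1 + w2 + 0·w3 + 2w4, so column 1 of P is (0, 1, 0, 2).
Doing the same for each uj gives P = [[0, 0, 2, -2], [1, 1, 0, -2], [0, 1, 0, 1], [2, 1, 0, 2]].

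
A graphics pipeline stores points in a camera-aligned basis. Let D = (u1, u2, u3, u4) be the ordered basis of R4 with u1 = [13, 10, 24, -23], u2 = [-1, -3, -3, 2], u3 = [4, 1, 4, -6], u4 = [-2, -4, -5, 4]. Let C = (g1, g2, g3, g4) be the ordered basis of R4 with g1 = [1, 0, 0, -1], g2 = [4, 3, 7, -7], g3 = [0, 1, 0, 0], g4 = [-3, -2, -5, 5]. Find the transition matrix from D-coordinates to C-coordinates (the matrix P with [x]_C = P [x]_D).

Let M have columns uj and N have columns gj. Then for every x, N [x]_C = x = M [x]_D, so P = N^(-1) M.
Since det N = 1, N^(-1) has integer entries; multiplying gives P = [[-1, 1, 2, 1], [2, 1, 2, 0], [0, -2, -1, -2], [-2, 2, 2, 1]].

[[-1, 1, 2, 1], [2, 1, 2, 0], [0, -2, -1, -2], [-2, 2, 2, 1]]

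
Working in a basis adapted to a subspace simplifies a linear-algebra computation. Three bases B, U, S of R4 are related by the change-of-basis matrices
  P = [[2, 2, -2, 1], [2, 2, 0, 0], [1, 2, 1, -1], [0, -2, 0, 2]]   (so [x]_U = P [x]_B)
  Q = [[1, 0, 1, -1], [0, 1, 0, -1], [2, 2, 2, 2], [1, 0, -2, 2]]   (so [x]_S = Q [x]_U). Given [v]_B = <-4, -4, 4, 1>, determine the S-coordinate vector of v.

First [v]_U = P [v]_B = <-23, -16, -9, 10>.
Then [v]_S = Q [v]_U = <-42, -26, -76, 15>.

<-42, -26, -76, 15>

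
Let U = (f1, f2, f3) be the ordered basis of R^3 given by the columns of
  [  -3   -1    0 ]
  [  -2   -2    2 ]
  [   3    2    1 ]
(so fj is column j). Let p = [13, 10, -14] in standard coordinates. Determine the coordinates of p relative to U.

We seek scalars with c_1 f1 + ... + c_3 f3 = p; equivalently solve M c = p where the columns of M are f1, ..., f3.
Row-reducing the augmented matrix [M | p] gives c = (-4, -1, 0).
Check: -4f1 - f2 + 0·f3 = [13, 10, -14].

[-4, -1, 0]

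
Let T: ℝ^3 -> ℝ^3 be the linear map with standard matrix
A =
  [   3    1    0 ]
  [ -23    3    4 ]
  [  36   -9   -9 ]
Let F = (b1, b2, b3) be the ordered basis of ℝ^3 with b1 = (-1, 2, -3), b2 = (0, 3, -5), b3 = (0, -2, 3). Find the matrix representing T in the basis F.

With P the matrix whose columns are b1, ..., b3, [T]_F = P^(-1) A P.
Column by column: T(b1) = A b1 = (-1, 17, -27); its F-coordinates (1, 3, -3) give column 1.
Continuing for each basis vector yields [T]_F = [[1, -3, 2], [3, -3, 0], [-3, -2, -1]].

[[1, -3, 2], [3, -3, 0], [-3, -2, -1]]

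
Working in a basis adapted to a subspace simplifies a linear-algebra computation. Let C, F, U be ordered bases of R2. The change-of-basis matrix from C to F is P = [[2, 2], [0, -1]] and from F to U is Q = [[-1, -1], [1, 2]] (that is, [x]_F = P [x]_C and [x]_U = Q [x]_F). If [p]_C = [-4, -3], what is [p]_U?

Composing the changes, [p]_U = Q P [p]_C.
Q P = [[-2, -1], [2, 0]]; applying this to [-4, -3] gives [11, -8].

[11, -8]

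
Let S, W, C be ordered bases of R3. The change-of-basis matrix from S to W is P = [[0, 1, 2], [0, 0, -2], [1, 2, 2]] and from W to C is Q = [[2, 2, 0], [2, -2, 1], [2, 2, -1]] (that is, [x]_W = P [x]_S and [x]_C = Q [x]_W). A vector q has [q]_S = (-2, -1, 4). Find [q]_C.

First [q]_W = P [q]_S = (7, -8, 4).
Then [q]_C = Q [q]_W = (-2, 34, -6).

(-2, 34, -6)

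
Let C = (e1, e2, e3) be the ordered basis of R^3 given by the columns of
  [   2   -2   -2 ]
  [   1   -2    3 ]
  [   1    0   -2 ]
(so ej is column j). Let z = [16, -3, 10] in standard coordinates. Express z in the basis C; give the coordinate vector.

[z]_C is the unique c with M c = z, where M has columns e1, ..., e3.
Solving this 3x3 system gives c = (4, -1, -3).
Check: 4e1 - e2 - 3e3 = [16, -3, 10].

[4, -1, -3]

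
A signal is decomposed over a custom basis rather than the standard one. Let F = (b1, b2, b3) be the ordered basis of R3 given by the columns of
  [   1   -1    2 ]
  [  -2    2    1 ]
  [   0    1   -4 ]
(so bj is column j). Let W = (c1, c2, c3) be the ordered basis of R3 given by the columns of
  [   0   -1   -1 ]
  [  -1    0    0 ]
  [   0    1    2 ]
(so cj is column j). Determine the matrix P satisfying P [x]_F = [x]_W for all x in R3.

[[2, -2, -1], [-2, 1, 0], [1, 0, -2]]

Column j of P is [bj]_W, since P maps F-coordinates to W-coordinates.
Expressing b1 in W: b1 = 2c1 - 2c2 + c3, so column 1 of P is [2, -2, 1].
Doing the same for each bj gives P = [[2, -2, -1], [-2, 1, 0], [1, 0, -2]].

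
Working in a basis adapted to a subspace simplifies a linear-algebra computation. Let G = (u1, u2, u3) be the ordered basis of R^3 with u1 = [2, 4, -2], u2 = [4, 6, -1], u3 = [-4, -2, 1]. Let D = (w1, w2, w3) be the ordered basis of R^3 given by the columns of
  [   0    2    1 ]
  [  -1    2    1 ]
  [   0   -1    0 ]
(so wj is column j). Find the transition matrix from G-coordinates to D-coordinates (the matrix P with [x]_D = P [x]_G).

Take x = uj: its G-coordinates are the j-th standard unit vector, so P e_j — column j of P — equals [uj]_D.
u1 = -2w1 + 2w2 - 2w3, giving column 1 = [-2, 2, -2]; repeating for each j gives P = [[-2, -2, -2], [2, 1, -1], [-2, 2, -2]].

[[-2, -2, -2], [2, 1, -1], [-2, 2, -2]]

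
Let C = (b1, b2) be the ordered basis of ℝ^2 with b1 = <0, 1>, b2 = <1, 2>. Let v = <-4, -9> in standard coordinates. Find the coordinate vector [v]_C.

<-1, -4>

Write v = c_1 b1 + c_2 b2 and solve for the c_i.
System: 0c_1 + c_2 = -4, c_1 + 2c_2 = -9; solving gives c_1 = -1, c_2 = -4.
Check: -b1 - 4b2 = <-4, -9>.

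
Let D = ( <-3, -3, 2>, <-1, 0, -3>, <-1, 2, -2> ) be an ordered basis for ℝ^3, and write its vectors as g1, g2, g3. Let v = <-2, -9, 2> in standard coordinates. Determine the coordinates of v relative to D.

[v]_D is the unique c with M c = v, where M has columns g1, ..., g3.
Gaussian elimination on [M | v] yields c = (1, 2, -3).
Check: g1 + 2g2 - 3g3 = <-2, -9, 2>.

<1, 2, -3>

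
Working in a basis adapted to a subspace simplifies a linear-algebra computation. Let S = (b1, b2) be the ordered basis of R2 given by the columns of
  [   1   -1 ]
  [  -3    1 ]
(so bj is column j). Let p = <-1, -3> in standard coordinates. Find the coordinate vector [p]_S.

<2, 3>

We seek scalars with c_1 b1 + c_2 b2 = p; equivalently solve M c = p where the columns of M are b1, b2.
System: c_1 - c_2 = -1, -3c_1 + c_2 = -3; solving gives c_1 = 2, c_2 = 3.
Check: 2b1 + 3b2 = <-1, -3>.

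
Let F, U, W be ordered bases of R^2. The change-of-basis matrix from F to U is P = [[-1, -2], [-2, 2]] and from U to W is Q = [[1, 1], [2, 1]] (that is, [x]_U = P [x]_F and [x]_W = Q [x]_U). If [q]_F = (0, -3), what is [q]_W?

(0, 6)

First [q]_U = P [q]_F = (6, -6).
Then [q]_W = Q [q]_U = (0, 6).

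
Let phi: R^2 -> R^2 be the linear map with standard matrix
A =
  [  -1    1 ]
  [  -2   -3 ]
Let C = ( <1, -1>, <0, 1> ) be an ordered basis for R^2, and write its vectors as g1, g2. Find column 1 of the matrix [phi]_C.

Column 1 of [phi]_C is the C-coordinate vector of phi(g1).
In standard coordinates phi(g1) = A g1 = <-2, 1>.
Converting to C: <-2, 1> = -2g1 - g2, so the coordinate vector is <-2, -1>.

<-2, -1>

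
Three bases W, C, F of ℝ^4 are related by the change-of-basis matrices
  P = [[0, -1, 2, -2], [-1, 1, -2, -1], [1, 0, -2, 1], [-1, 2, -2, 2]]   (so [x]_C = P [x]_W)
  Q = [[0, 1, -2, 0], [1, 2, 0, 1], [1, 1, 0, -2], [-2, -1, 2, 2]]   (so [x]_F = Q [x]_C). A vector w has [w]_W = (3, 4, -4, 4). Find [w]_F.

Apply P to get C-coordinates (-20, 5, 15, 21), then Q to get F-coordinates.
The result is [w]_F = (-25, 11, -57, 107).

(-25, 11, -57, 107)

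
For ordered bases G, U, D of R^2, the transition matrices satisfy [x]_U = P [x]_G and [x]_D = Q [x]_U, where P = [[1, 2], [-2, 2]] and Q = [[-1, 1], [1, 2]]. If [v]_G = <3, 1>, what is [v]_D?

Apply P to get U-coordinates <5, -4>, then Q to get D-coordinates.
The result is [v]_D = <-9, -3>.

<-9, -3>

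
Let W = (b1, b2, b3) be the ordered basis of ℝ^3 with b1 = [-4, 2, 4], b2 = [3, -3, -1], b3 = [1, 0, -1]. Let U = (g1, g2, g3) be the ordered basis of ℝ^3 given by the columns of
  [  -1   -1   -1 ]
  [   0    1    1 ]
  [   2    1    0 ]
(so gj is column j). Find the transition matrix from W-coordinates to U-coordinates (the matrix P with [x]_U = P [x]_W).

Take x = bj: its W-coordinates are the j-th standard unit vector, so P e_j — column j of P — equals [bj]_U.
b1 = 2g1 + 0·g2 + 2g3, giving column 1 = [2, 0, 2]; repeating for each j gives P = [[2, 0, -1], [0, -1, 1], [2, -2, -1]].

[[2, 0, -1], [0, -1, 1], [2, -2, -1]]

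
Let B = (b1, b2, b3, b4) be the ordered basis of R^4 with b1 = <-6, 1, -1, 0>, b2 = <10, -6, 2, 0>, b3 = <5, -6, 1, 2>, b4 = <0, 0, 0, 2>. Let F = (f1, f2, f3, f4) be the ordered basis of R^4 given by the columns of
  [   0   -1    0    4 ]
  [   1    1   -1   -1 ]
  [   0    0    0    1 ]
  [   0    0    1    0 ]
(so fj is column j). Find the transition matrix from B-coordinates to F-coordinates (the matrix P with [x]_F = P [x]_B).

Column j of P is [bj]_F, since P maps B-coordinates to F-coordinates.
Expressing b1 in F: b1 = -2f1 + 2f2 + 0·f3 - f4, so column 1 of P is <-2, 2, 0, -1>.
Doing the same for each bj gives P = [[-2, -2, -2, 2], [2, -2, -1, 0], [0, 0, 2, 2], [-1, 2, 1, 0]].

[[-2, -2, -2, 2], [2, -2, -1, 0], [0, 0, 2, 2], [-1, 2, 1, 0]]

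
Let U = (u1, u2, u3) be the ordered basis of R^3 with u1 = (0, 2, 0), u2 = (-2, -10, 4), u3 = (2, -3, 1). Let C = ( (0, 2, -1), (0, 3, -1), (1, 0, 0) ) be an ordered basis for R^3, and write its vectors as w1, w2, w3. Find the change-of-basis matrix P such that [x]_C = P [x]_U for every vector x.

[[-2, -2, 0], [2, -2, -1], [0, -2, 2]]

Column j of P is [uj]_C, since P maps U-coordinates to C-coordinates.
Expressing u1 in C: u1 = -2w1 + 2w2 + 0·w3, so column 1 of P is (-2, 2, 0).
Doing the same for each uj gives P = [[-2, -2, 0], [2, -2, -1], [0, -2, 2]].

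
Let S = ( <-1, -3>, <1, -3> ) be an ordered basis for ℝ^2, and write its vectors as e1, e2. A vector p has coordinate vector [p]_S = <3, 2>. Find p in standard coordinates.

By definition p = 3e1 + 2e2.
Summing componentwise gives <-1, -15>.

<-1, -15>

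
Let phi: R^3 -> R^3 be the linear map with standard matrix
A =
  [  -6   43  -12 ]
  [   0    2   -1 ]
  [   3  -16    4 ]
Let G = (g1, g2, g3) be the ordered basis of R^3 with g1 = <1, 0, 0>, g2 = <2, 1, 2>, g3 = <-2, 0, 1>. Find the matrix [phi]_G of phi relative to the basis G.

[[0, 3, 2], [0, 0, -1], [3, -2, 0]]

With P the matrix whose columns are g1, ..., g3, [phi]_G = P^(-1) A P.
Column by column: phi(g1) = A g1 = <-6, 0, 3>; its G-coordinates <0, 0, 3> give column 1.
Continuing for each basis vector yields [phi]_G = [[0, 3, 2], [0, 0, -1], [3, -2, 0]].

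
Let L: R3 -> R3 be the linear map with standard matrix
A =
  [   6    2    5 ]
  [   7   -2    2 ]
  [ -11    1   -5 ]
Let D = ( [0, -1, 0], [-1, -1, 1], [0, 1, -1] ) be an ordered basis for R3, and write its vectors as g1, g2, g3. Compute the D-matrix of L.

[[-1, -2, -2], [2, 3, 3], [3, -2, -3]]

The j-th column of [L]_D is [L(gj)]_D.
L(g1) = A g1 = [-2, 2, -1] = -g1 + 2g2 + 3g3, so column 1 is [-1, 2, 3].
Repeating for g2, g3 and assembling the columns gives [[-1, -2, -2], [2, 3, 3], [3, -2, -3]].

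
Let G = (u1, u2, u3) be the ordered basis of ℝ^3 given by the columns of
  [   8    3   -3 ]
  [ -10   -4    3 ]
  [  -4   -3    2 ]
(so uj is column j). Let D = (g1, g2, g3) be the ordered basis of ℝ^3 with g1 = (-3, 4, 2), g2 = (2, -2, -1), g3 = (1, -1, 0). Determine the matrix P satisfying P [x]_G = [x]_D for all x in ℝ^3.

[[-2, -1, 0], [0, 1, -2], [2, -2, 1]]

Column j of P is [uj]_D, since P maps G-coordinates to D-coordinates.
Expressing u1 in D: u1 = -2g1 + 0·g2 + 2g3, so column 1 of P is (-2, 0, 2).
Doing the same for each uj gives P = [[-2, -1, 0], [0, 1, -2], [2, -2, 1]].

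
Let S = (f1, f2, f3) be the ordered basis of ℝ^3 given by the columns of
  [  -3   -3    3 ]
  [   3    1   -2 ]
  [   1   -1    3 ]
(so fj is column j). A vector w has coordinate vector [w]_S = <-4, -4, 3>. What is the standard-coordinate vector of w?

<33, -22, 9>

w = M [w]_S, where M has columns f1, ..., f3.
Carrying out the matrix-vector product, w = <33, -22, 9>.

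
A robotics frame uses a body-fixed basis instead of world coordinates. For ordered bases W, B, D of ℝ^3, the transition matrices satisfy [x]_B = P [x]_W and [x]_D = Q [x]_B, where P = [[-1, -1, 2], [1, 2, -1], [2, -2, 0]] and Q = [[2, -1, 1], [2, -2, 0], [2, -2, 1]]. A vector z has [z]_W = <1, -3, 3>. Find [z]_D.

<32, 32, 40>

First [z]_B = P [z]_W = <8, -8, 8>.
Then [z]_D = Q [z]_B = <32, 32, 40>.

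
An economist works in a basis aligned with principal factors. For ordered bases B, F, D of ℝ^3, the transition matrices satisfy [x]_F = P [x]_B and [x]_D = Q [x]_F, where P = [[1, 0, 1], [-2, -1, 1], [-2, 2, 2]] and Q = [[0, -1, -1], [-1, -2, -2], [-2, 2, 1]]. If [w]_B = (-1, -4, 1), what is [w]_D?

Apply P to get F-coordinates (0, 7, -4), then Q to get D-coordinates.
The result is [w]_D = (-3, -6, 10).

(-3, -6, 10)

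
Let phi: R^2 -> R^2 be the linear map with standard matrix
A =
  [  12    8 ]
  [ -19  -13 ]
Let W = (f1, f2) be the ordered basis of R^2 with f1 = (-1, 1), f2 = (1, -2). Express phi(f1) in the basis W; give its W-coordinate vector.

(2, -2)

Compute phi(f1) = A f1 = (-4, 6) in standard coordinates.
Then write this in W-coordinates: solve for y in y_1 f1 + y_2 f2 = (-4, 6).
This gives y = (2, -2), which is column 1 of [phi]_W.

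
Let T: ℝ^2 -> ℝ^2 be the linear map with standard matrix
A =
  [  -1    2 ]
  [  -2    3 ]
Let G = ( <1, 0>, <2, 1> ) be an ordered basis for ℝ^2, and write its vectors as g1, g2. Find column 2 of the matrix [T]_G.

Column 2 of [T]_G is the G-coordinate vector of T(g2).
In standard coordinates T(g2) = A g2 = <0, -1>.
Converting to G: <0, -1> = 2g1 - g2, so the coordinate vector is <2, -1>.

<2, -1>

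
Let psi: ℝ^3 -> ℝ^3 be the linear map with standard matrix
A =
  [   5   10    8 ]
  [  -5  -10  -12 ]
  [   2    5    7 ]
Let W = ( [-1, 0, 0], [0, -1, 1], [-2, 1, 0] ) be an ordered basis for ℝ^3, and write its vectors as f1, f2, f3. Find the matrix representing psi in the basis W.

Let P have columns f1, ..., f3. Then [psi]_W = P^(-1) A P.
Here det P = 1, so P^(-1) is integer; computing A P first and then P^(-1)(A P) gives [[-1, 2, -2], [-2, 2, 1], [3, 0, 1]].

[[-1, 2, -2], [-2, 2, 1], [3, 0, 1]]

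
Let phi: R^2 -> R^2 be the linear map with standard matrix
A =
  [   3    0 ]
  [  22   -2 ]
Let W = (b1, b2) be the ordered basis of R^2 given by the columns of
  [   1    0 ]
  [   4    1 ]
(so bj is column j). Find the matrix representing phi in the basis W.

The j-th column of [phi]_W is [phi(bj)]_W.
phi(b1) = A b1 = [3, 14] = 3b1 + 2b2, so column 1 is [3, 2].
Repeating for b2 and assembling the columns gives [[3, 0], [2, -2]].

[[3, 0], [2, -2]]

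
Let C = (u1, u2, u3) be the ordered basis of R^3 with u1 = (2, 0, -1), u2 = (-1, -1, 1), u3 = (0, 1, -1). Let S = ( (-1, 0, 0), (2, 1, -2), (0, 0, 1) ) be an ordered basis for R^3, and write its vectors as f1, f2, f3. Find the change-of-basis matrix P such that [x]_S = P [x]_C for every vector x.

[[-2, -1, 2], [0, -1, 1], [-1, -1, 1]]

Column j of P is [uj]_S, since P maps C-coordinates to S-coordinates.
Expressing u1 in S: u1 = -2f1 + 0·f2 - f3, so column 1 of P is (-2, 0, -1).
Doing the same for each uj gives P = [[-2, -1, 2], [0, -1, 1], [-1, -1, 1]].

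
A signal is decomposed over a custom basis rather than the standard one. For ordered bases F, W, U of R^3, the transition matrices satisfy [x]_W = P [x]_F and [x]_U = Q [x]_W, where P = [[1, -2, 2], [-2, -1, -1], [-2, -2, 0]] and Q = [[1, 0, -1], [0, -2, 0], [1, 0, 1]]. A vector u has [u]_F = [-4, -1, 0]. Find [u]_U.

Composing the changes, [u]_U = Q P [u]_F.
Q P = [[3, 0, 2], [4, 2, 2], [-1, -4, 2]]; applying this to [-4, -1, 0] gives [-12, -18, 8].

[-12, -18, 8]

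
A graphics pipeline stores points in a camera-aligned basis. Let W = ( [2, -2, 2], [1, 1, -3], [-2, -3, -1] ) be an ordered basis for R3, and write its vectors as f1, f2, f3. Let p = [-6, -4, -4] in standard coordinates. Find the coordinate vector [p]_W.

We seek scalars with c_1 f1 + ... + c_3 f3 = p; equivalently solve M c = p where the columns of M are f1, ..., f3.
Solving this 3x3 system gives c = (-1, 0, 2).
Check: -f1 + 0·f2 + 2f3 = [-6, -4, -4].

[-1, 0, 2]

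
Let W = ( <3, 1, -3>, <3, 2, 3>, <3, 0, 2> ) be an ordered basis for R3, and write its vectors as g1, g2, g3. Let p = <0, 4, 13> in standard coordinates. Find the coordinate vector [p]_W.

Write p = c_1 g1 + ... + c_3 g3 and solve for the c_i.
Solving this 3x3 system gives c = (-2, 3, -1).
Check: -2g1 + 3g2 - g3 = <0, 4, 13>.

<-2, 3, -1>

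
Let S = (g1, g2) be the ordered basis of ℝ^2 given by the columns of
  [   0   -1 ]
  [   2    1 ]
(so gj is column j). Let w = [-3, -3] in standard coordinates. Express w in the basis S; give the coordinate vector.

We seek scalars with c_1 g1 + c_2 g2 = w; equivalently solve M c = w where the columns of M are g1, g2.
System: 0c_1 - c_2 = -3, 2c_1 + c_2 = -3; solving gives c_1 = -3, c_2 = 3.
Check: -3g1 + 3g2 = [-3, -3].

[-3, 3]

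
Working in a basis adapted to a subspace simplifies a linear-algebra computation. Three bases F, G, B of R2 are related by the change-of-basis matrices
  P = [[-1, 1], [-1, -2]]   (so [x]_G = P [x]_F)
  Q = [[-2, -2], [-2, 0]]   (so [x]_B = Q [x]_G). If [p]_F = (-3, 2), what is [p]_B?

(-8, -10)

Apply P to get G-coordinates (5, -1), then Q to get B-coordinates.
The result is [p]_B = (-8, -10).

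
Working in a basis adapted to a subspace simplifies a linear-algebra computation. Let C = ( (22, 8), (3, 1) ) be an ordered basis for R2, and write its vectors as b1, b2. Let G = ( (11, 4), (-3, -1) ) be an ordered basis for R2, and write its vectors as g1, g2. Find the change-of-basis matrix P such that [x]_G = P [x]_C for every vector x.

Let M have columns bj and N have columns gj. Then for every x, N [x]_G = x = M [x]_C, so P = N^(-1) M.
Since det N = 1, N^(-1) has integer entries; multiplying gives P = [[2, 0], [0, -1]].

[[2, 0], [0, -1]]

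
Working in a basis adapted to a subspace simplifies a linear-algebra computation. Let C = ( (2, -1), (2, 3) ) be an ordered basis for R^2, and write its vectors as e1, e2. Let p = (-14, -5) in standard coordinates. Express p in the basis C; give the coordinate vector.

We seek scalars with c_1 e1 + c_2 e2 = p; equivalently solve M c = p where the columns of M are e1, e2.
System: 2c_1 + 2c_2 = -14, -c_1 + 3c_2 = -5; solving gives c_1 = -4, c_2 = -3.
Check: -4e1 - 3e2 = (-14, -5).

(-4, -3)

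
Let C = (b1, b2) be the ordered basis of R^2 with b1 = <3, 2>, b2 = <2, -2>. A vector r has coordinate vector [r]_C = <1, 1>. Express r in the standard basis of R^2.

The coordinates say r = b1 + b2; adding the scaled basis vectors gives <5, 0>.

<5, 0>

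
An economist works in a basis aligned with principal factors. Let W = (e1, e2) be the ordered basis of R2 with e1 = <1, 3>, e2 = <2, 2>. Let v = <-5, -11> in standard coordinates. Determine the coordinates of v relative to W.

<-3, -1>

[v]_W is the unique c with M c = v, where M has columns e1, e2.
System: c_1 + 2c_2 = -5, 3c_1 + 2c_2 = -11; solving gives c_1 = -3, c_2 = -1.
Check: -3e1 - e2 = <-5, -11>.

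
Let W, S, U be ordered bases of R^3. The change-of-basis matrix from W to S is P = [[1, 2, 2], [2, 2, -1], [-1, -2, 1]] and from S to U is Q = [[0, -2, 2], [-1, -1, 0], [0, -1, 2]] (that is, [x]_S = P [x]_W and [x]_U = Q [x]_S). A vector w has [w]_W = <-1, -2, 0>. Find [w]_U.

<22, 11, 16>

Composing the changes, [w]_U = Q P [w]_W.
Q P = [[-6, -8, 4], [-3, -4, -1], [-4, -6, 3]]; applying this to <-1, -2, 0> gives <22, 11, 16>.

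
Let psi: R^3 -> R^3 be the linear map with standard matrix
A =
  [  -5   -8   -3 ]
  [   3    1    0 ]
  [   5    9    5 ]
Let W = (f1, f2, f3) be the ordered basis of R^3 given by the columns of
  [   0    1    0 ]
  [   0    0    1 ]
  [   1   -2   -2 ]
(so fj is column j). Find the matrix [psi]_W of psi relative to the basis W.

[[-1, 3, -3], [-3, 1, -2], [0, 3, 1]]

Let P have columns f1, ..., f3. Then [psi]_W = P^(-1) A P.
Here det P = 1, so P^(-1) is integer; computing A P first and then P^(-1)(A P) gives [[-1, 3, -3], [-3, 1, -2], [0, 3, 1]].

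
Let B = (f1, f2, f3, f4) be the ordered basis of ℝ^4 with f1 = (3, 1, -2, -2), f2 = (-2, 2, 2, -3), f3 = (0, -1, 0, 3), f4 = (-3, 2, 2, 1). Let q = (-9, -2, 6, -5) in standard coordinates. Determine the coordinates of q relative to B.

(-4, 0, -4, -1)

We seek scalars with c_1 f1 + ... + c_4 f4 = q; equivalently solve M c = q where the columns of M are f1, ..., f4.
Row-reducing the augmented matrix [M | q] gives c = (-4, 0, -4, -1).
Check: -4f1 + 0·f2 - 4f3 - f4 = (-9, -2, 6, -5).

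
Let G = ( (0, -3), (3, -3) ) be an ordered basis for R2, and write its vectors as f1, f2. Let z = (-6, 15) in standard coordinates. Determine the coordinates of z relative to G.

Write z = c_1 f1 + c_2 f2 and solve for the c_i.
System: 0c_1 + 3c_2 = -6, -3c_1 - 3c_2 = 15; solving gives c_1 = -3, c_2 = -2.
Check: -3f1 - 2f2 = (-6, 15).

(-3, -2)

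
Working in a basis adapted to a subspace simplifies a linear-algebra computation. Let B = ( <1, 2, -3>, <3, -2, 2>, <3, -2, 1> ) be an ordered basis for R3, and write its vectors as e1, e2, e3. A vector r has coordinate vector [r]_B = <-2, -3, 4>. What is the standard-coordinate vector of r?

<1, -6, 4>

The coordinates say r = -2e1 - 3e2 + 4e3; adding the scaled basis vectors gives <1, -6, 4>.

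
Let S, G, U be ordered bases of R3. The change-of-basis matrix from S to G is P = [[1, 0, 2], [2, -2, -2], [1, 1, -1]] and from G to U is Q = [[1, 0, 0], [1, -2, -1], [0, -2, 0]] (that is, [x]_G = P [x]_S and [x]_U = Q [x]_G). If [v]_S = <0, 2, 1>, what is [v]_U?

First [v]_G = P [v]_S = <2, -6, 1>.
Then [v]_U = Q [v]_G = <2, 13, 12>.

<2, 13, 12>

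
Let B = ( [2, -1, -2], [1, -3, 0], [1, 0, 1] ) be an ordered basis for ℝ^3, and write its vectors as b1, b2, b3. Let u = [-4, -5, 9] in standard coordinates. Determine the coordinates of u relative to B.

[-4, 3, 1]

We seek scalars with c_1 b1 + ... + c_3 b3 = u; equivalently solve M c = u where the columns of M are b1, ..., b3.
Gaussian elimination on [M | u] yields c = (-4, 3, 1).
Check: -4b1 + 3b2 + b3 = [-4, -5, 9].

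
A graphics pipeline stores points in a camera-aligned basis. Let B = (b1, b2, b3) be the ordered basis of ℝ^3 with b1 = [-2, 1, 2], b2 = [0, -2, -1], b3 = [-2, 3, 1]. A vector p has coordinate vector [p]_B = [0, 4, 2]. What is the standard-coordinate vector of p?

[-4, -2, -2]

The coordinates say p = 0·b1 + 4b2 + 2b3; adding the scaled basis vectors gives [-4, -2, -2].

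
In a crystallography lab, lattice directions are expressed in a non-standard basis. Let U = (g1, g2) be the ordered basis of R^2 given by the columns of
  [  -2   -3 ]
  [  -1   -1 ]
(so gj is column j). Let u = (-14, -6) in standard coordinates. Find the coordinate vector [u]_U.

(4, 2)

We seek scalars with c_1 g1 + c_2 g2 = u; equivalently solve M c = u where the columns of M are g1, g2.
System: -2c_1 - 3c_2 = -14, -c_1 - c_2 = -6; solving gives c_1 = 4, c_2 = 2.
Check: 4g1 + 2g2 = (-14, -6).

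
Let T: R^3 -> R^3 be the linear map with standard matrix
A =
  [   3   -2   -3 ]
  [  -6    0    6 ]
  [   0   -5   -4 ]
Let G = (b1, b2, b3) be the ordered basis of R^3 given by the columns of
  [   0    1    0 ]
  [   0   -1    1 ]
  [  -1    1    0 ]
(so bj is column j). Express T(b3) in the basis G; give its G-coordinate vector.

Column 3 of [T]_G is the G-coordinate vector of T(b3).
In standard coordinates T(b3) = A b3 = [-2, 0, -5].
Converting to G: [-2, 0, -5] = 3b1 - 2b2 - 2b3, so the coordinate vector is [3, -2, -2].

[3, -2, -2]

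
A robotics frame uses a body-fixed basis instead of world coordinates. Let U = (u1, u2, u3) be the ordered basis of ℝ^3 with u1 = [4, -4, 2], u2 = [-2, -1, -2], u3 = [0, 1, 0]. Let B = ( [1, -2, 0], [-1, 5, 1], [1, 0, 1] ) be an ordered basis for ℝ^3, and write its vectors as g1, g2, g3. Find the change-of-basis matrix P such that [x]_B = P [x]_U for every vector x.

[[2, -2, 2], [0, -1, 1], [2, -1, -1]]

Let M have columns uj and N have columns gj. Then for every x, N [x]_B = x = M [x]_U, so P = N^(-1) M.
Since det N = 1, N^(-1) has integer entries; multiplying gives P = [[2, -2, 2], [0, -1, 1], [2, -1, -1]].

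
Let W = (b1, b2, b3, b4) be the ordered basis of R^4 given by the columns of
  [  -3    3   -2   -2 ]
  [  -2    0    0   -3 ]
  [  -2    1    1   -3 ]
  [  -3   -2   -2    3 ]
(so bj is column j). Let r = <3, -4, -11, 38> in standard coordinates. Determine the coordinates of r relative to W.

We seek scalars with c_1 b1 + ... + c_4 b4 = r; equivalently solve M c = r where the columns of M are b1, ..., b4.
Row-reducing the augmented matrix [M | r] gives c = (-4, -3, -4, 4).
Check: -4b1 - 3b2 - 4b3 + 4b4 = <3, -4, -11, 38>.

<-4, -3, -4, 4>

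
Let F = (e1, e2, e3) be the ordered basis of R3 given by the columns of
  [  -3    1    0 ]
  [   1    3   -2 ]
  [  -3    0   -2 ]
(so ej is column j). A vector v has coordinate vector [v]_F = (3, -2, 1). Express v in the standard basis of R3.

(-11, -5, -11)

v = M [v]_F, where M has columns e1, ..., e3.
Carrying out the matrix-vector product, v = (-11, -5, -11).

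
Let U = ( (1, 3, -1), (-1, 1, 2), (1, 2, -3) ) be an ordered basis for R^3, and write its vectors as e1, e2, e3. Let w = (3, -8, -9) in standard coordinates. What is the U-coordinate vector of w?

(-2, -4, 1)

We seek scalars with c_1 e1 + ... + c_3 e3 = w; equivalently solve M c = w where the columns of M are e1, ..., e3.
Row-reducing the augmented matrix [M | w] gives c = (-2, -4, 1).
Check: -2e1 - 4e2 + e3 = (3, -8, -9).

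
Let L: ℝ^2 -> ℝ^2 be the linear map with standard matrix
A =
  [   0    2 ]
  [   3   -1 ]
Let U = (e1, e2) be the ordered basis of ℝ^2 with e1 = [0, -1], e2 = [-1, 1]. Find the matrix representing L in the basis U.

[[1, 2], [2, -2]]

With P the matrix whose columns are e1, e2, [L]_U = P^(-1) A P.
Column by column: L(e1) = A e1 = [-2, 1]; its U-coordinates [1, 2] give column 1.
Continuing for each basis vector yields [L]_U = [[1, 2], [2, -2]].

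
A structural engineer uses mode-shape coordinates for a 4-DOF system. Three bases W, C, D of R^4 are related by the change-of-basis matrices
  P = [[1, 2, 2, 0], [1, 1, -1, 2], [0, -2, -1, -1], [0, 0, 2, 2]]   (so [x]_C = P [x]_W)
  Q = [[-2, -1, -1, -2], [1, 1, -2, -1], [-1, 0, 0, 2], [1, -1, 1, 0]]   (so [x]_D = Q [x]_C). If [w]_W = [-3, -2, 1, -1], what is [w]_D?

[14, -21, 5, 7]

Apply P to get C-coordinates [-5, -8, 4, 0], then Q to get D-coordinates.
The result is [w]_D = [14, -21, 5, 7].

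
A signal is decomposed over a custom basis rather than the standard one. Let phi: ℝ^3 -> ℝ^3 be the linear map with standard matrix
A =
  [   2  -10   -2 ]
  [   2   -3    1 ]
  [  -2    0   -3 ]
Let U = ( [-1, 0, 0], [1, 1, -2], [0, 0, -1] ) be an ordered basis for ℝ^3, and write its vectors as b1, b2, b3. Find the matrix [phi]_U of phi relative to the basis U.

[[0, 1, -3], [-2, -3, -1], [2, 2, -1]]

With P the matrix whose columns are b1, ..., b3, [phi]_U = P^(-1) A P.
Column by column: phi(b1) = A b1 = [-2, -2, 2]; its U-coordinates [0, -2, 2] give column 1.
Continuing for each basis vector yields [phi]_U = [[0, 1, -3], [-2, -3, -1], [2, 2, -1]].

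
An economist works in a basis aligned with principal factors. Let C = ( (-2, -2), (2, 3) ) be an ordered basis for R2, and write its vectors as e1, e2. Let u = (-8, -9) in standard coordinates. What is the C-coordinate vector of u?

(3, -1)

We seek scalars with c_1 e1 + c_2 e2 = u; equivalently solve M c = u where the columns of M are e1, e2.
System: -2c_1 + 2c_2 = -8, -2c_1 + 3c_2 = -9; solving gives c_1 = 3, c_2 = -1.
Check: 3e1 - e2 = (-8, -9).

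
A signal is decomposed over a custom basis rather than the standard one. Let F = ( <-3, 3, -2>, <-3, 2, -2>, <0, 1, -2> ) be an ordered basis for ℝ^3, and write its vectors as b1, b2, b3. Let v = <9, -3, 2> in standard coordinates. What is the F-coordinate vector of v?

[v]_F is the unique c with M c = v, where M has columns b1, ..., b3.
Solving this 3x3 system gives c = (1, -4, 2).
Check: b1 - 4b2 + 2b3 = <9, -3, 2>.

<1, -4, 2>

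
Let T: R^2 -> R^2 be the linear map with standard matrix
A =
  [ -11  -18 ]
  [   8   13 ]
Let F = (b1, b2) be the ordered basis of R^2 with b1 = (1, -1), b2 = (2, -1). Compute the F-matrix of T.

The j-th column of [T]_F is [T(bj)]_F.
T(b1) = A b1 = (7, -5) = 3b1 + 2b2, so column 1 is (3, 2).
Repeating for b2 and assembling the columns gives [[3, -2], [2, -1]].

[[3, -2], [2, -1]]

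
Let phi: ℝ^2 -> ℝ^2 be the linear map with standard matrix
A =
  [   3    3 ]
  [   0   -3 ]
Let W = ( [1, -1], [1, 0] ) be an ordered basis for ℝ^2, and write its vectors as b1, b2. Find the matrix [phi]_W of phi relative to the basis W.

[[-3, 0], [3, 3]]

The j-th column of [phi]_W is [phi(bj)]_W.
phi(b1) = A b1 = [0, 3] = -3b1 + 3b2, so column 1 is [-3, 3].
Repeating for b2 and assembling the columns gives [[-3, 0], [3, 3]].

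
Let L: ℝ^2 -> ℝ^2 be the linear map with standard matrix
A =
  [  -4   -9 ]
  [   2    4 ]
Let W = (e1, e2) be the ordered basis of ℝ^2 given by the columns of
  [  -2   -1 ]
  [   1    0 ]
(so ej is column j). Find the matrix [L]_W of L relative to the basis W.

With P the matrix whose columns are e1, e2, [L]_W = P^(-1) A P.
Column by column: L(e1) = A e1 = (-1, 0); its W-coordinates (0, 1) give column 1.
Continuing for each basis vector yields [L]_W = [[0, -2], [1, 0]].

[[0, -2], [1, 0]]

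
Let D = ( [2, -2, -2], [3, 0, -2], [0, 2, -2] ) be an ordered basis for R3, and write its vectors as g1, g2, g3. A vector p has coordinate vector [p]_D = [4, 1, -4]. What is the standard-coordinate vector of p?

The coordinates say p = 4g1 + g2 - 4g3; adding the scaled basis vectors gives [11, -16, -2].

[11, -16, -2]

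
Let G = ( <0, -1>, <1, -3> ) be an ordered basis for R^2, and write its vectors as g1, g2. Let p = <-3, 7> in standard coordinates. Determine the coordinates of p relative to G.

<2, -3>

[p]_G is the unique c with M c = p, where M has columns g1, g2.
System: 0c_1 + c_2 = -3, -c_1 - 3c_2 = 7; solving gives c_1 = 2, c_2 = -3.
Check: 2g1 - 3g2 = <-3, 7>.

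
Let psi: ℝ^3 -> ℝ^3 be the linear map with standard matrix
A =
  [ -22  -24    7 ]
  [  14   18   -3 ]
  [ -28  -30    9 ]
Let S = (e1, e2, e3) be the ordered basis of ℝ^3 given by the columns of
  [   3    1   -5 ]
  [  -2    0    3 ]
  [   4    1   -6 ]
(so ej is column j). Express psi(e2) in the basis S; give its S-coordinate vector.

Compute psi(e2) = A e2 = (-15, 11, -19) in standard coordinates.
Then write this in S-coordinates: solve for y in y_1 e1 + ... + y_3 e3 = (-15, 11, -19).
This gives y = (-1, 3, 3), which is column 2 of [psi]_S.

(-1, 3, 3)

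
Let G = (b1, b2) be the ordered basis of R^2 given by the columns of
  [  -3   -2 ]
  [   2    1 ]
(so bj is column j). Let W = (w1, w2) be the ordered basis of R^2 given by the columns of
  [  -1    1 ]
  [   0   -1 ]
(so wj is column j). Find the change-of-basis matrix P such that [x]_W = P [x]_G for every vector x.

[[1, 1], [-2, -1]]

Take x = bj: its G-coordinates are the j-th standard unit vector, so P e_j — column j of P — equals [bj]_W.
b1 = w1 - 2w2, giving column 1 = <1, -2>; repeating for each j gives P = [[1, 1], [-2, -1]].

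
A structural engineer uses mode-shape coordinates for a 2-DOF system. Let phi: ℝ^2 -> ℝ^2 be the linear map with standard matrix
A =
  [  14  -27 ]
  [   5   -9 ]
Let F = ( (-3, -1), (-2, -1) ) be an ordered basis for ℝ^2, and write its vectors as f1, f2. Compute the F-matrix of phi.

[[3, -1], [3, 2]]

Let P have columns f1, f2. Then [phi]_F = P^(-1) A P.
Here det P = 1, so P^(-1) is integer; computing A P first and then P^(-1)(A P) gives [[3, -1], [3, 2]].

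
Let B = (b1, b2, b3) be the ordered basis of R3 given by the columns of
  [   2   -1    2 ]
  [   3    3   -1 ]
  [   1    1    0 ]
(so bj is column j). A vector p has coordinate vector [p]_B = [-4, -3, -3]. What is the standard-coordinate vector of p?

p = M [p]_B, where M has columns b1, ..., b3.
Carrying out the matrix-vector product, p = [-11, -18, -7].

[-11, -18, -7]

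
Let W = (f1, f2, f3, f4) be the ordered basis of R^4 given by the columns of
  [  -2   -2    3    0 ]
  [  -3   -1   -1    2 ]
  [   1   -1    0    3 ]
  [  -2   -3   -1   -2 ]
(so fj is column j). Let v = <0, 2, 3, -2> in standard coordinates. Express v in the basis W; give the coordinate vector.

<0, 0, 0, 1>

We seek scalars with c_1 f1 + ... + c_4 f4 = v; equivalently solve M c = v where the columns of M are f1, ..., f4.
Solving this 4x4 system gives c = (0, 0, 0, 1).
Check: 0·f1 + 0·f2 + 0·f3 + f4 = <0, 2, 3, -2>.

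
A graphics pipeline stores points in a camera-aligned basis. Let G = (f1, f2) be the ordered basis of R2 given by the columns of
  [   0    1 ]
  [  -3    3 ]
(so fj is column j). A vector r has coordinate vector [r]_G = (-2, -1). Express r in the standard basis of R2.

The coordinates say r = -2f1 - f2; adding the scaled basis vectors gives (-1, 3).

(-1, 3)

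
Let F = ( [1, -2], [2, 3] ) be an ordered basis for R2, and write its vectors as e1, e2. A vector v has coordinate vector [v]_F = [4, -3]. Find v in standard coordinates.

By definition v = 4e1 - 3e2.
Summing componentwise gives [-2, -17].

[-2, -17]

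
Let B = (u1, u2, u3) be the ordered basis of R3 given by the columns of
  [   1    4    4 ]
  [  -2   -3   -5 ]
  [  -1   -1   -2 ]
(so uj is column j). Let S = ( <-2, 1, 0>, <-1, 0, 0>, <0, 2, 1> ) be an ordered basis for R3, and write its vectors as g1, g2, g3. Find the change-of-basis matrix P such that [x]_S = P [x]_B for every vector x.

Take x = uj: its B-coordinates are the j-th standard unit vector, so P e_j — column j of P — equals [uj]_S.
u1 = 0·g1 - g2 - g3, giving column 1 = <0, -1, -1>; repeating for each j gives P = [[0, -1, -1], [-1, -2, -2], [-1, -1, -2]].

[[0, -1, -1], [-1, -2, -2], [-1, -1, -2]]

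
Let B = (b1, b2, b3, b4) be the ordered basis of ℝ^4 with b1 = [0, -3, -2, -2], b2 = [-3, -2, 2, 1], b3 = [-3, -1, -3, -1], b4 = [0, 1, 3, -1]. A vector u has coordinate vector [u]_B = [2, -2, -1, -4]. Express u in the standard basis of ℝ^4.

[9, -5, -17, -1]

By definition u = 2b1 - 2b2 - b3 - 4b4.
Summing componentwise gives [9, -5, -17, -1].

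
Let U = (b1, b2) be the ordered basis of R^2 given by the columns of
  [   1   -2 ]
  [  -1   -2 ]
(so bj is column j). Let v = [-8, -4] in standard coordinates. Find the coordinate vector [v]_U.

[-2, 3]

[v]_U is the unique c with M c = v, where M has columns b1, b2.
System: c_1 - 2c_2 = -8, -c_1 - 2c_2 = -4; solving gives c_1 = -2, c_2 = 3.
Check: -2b1 + 3b2 = [-8, -4].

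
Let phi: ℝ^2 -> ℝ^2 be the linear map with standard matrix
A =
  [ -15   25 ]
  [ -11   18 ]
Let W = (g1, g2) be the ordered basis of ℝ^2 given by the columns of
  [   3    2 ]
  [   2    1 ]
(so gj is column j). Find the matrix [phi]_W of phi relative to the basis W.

With P the matrix whose columns are g1, g2, [phi]_W = P^(-1) A P.
Column by column: phi(g1) = A g1 = [5, 3]; its W-coordinates [1, 1] give column 1.
Continuing for each basis vector yields [phi]_W = [[1, -3], [1, 2]].

[[1, -3], [1, 2]]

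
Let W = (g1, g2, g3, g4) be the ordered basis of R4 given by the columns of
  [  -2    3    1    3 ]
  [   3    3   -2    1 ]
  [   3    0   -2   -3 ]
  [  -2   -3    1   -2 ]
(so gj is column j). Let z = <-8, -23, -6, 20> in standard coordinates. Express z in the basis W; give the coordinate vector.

Write z = c_1 g1 + ... + c_4 g4 and solve for the c_i.
Row-reducing the augmented matrix [M | z] gives c = (-2, -3, 3, -2).
Check: -2g1 - 3g2 + 3g3 - 2g4 = <-8, -23, -6, 20>.

<-2, -3, 3, -2>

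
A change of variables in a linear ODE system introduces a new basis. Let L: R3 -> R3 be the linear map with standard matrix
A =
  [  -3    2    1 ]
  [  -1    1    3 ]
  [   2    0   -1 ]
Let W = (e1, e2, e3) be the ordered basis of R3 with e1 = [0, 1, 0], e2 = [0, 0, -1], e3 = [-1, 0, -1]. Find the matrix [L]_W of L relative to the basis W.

Let P have columns e1, ..., e3. Then [L]_W = P^(-1) A P.
Here det P = 1, so P^(-1) is integer; computing A P first and then P^(-1)(A P) gives [[1, -3, -2], [2, -2, 3], [-2, 1, -2]].

[[1, -3, -2], [2, -2, 3], [-2, 1, -2]]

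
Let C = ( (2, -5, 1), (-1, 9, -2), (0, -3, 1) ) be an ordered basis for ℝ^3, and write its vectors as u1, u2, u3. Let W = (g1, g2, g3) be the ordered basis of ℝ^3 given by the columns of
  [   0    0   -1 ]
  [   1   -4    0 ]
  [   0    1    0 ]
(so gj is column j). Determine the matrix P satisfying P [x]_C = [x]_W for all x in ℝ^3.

Take x = uj: its C-coordinates are the j-th standard unit vector, so P e_j — column j of P — equals [uj]_W.
u1 = -g1 + g2 - 2g3, giving column 1 = (-1, 1, -2); repeating for each j gives P = [[-1, 1, 1], [1, -2, 1], [-2, 1, 0]].

[[-1, 1, 1], [1, -2, 1], [-2, 1, 0]]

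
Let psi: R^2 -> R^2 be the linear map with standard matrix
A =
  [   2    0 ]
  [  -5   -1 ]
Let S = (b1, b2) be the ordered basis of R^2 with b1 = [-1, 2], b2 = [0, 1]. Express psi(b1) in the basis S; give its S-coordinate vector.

[2, -1]

Column 1 of [psi]_S is the S-coordinate vector of psi(b1).
In standard coordinates psi(b1) = A b1 = [-2, 3].
Converting to S: [-2, 3] = 2b1 - b2, so the coordinate vector is [2, -1].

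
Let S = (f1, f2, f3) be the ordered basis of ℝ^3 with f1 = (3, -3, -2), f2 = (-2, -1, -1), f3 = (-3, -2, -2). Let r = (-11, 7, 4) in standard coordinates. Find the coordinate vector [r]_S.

Write r = c_1 f1 + ... + c_3 f3 and solve for the c_i.
Gaussian elimination on [M | r] yields c = (-3, -2, 2).
Check: -3f1 - 2f2 + 2f3 = (-11, 7, 4).

(-3, -2, 2)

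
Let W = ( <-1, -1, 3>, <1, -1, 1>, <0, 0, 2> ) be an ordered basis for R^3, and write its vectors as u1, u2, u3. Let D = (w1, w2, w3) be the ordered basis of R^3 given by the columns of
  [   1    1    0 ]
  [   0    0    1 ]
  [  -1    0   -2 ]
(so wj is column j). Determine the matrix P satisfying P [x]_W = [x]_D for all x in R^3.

Take x = uj: its W-coordinates are the j-th standard unit vector, so P e_j — column j of P — equals [uj]_D.
u1 = -w1 + 0·w2 - w3, giving column 1 = <-1, 0, -1>; repeating for each j gives P = [[-1, 1, -2], [0, 0, 2], [-1, -1, 0]].

[[-1, 1, -2], [0, 0, 2], [-1, -1, 0]]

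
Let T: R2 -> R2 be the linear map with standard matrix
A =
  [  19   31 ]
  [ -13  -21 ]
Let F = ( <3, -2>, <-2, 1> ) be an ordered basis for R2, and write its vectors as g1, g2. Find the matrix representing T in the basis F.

[[-1, -3], [1, -1]]

Let P have columns g1, g2. Then [T]_F = P^(-1) A P.
Here det P = -1, so P^(-1) is integer; computing A P first and then P^(-1)(A P) gives [[-1, -3], [1, -1]].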